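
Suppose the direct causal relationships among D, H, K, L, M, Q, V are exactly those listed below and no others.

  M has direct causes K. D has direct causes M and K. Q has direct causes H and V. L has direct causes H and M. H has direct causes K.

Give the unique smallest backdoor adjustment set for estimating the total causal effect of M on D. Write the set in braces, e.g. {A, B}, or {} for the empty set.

{K}

Variables eligible for adjustment (non-descendants of M, excluding M and D): {H, K, Q, V}.
Backdoor paths from M to D:
  P1: M <- K -> D
The empty set is not sufficient: P1 (M <- K -> D) has no collider blocking it and no conditioned non-collider, so it is open.
Try {K}:
  P1: blocked at fork node K ∈ conditioning set.
{K} contains no descendant of M and blocks every backdoor path.
No other singleton works — e.g. {H} leaves P1 open — so {K} is the unique smallest valid adjustment set.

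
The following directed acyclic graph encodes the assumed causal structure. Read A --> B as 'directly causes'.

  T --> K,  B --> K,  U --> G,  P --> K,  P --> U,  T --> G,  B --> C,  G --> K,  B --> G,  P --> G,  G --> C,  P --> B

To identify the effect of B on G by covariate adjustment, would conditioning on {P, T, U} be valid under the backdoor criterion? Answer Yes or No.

Yes

Backdoor paths from B to G (paths whose first edge points into B):
  P1: B <- P -> U -> G
  P2: B <- P -> G
  P3: B <- P -> K <- T -> G
  P4: B <- P -> K <- G
Condition 1 (no descendant of B in the set): holds — descendants of B are {C, G, K}; none are in {P, T, U}.
Condition 2 (every backdoor path blocked by {P, T, U}):
  P1: blocked at fork node P ∈ conditioning set.
  P2: blocked at fork node P ∈ conditioning set.
  P3: blocked at fork node P ∈ conditioning set.
  P4: blocked at fork node P ∈ conditioning set.
{P, T, U} satisfies the backdoor criterion.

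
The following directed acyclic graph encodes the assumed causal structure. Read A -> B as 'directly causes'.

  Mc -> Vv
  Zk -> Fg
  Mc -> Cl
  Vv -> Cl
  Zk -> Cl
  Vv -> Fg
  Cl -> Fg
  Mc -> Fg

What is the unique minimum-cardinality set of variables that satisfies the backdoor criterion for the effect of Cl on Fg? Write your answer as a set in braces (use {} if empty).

Variables eligible for adjustment (non-descendants of Cl, excluding Cl and Fg): {Mc, Vv, Zk}.
Backdoor paths from Cl to Fg:
  P1: Cl <- Mc -> Vv -> Fg
  P2: Cl <- Mc -> Fg
  P3: Cl <- Vv <- Mc -> Fg
  P4: Cl <- Vv -> Fg
  P5: Cl <- Zk -> Fg
The empty set is not sufficient: P1 (Cl <- Mc -> Vv -> Fg) has no collider blocking it and no conditioned non-collider, so it is open.
Try {Mc, Vv, Zk}:
  P1: blocked at fork node Mc ∈ conditioning set.
  P2: blocked at fork node Mc ∈ conditioning set.
  P3: blocked at chain node Vv ∈ conditioning set.
  P4: blocked at fork node Vv ∈ conditioning set.
  P5: blocked at fork node Zk ∈ conditioning set.
{Mc, Vv, Zk} contains no descendant of Cl and blocks every backdoor path.
Every element of {Mc, Vv, Zk} is needed (dropping Mc leaves P2 open; dropping Vv leaves P4 open; dropping Zk leaves P5 open), so no proper subset is valid.
Among all size-3 subsets of the eligible variables, only {Mc, Vv, Zk} blocks every backdoor path, so it is the unique smallest valid adjustment set.

{Mc, Vv, Zk}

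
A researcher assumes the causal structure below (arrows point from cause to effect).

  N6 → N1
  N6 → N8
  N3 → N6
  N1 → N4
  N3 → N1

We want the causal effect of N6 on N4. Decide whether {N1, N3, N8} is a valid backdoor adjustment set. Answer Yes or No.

Backdoor paths from N6 to N4 (paths whose first edge points into N6):
  P1: N6 <- N3 -> N1 -> N4
Condition 1 (no descendant of N6 in the set): FAILS — N1 and N8 are descendants of N6.
Condition 2 (every backdoor path blocked by {N1, N3, N8}):
  P1: blocked at fork node N3 ∈ conditioning set.
{N1, N3, N8} does not satisfy the backdoor criterion.

No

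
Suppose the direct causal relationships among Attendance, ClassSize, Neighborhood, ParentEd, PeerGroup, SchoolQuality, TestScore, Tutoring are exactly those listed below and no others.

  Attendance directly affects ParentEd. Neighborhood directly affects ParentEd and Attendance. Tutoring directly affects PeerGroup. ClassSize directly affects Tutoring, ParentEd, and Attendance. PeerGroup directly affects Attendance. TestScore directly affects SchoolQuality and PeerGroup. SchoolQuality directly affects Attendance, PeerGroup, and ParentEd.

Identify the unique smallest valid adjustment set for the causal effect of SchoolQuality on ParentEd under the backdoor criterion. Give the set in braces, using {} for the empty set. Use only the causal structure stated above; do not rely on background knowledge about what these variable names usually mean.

{TestScore}

Variables eligible for adjustment (non-descendants of SchoolQuality, excluding SchoolQuality and ParentEd): {ClassSize, Neighborhood, TestScore, Tutoring}.
Backdoor paths from SchoolQuality to ParentEd:
  P1: SchoolQuality <- TestScore -> PeerGroup <- Tutoring <- ClassSize -> Attendance <- Neighborhood -> ParentEd
  P2: SchoolQuality <- TestScore -> PeerGroup <- Tutoring <- ClassSize -> Attendance -> ParentEd
  P3: SchoolQuality <- TestScore -> PeerGroup <- Tutoring <- ClassSize -> ParentEd
  P4: SchoolQuality <- TestScore -> PeerGroup -> Attendance <- ClassSize -> ParentEd
  P5: SchoolQuality <- TestScore -> PeerGroup -> Attendance <- Neighborhood -> ParentEd
  P6: SchoolQuality <- TestScore -> PeerGroup -> Attendance -> ParentEd
The empty set is not sufficient: P6 (SchoolQuality <- TestScore -> PeerGroup -> Attendance -> ParentEd) has no collider blocking it and no conditioned non-collider, so it is open.
Try {TestScore}:
  P1: blocked at fork node TestScore ∈ conditioning set.
  P2: blocked at fork node TestScore ∈ conditioning set.
  P3: blocked at fork node TestScore ∈ conditioning set.
  P4: blocked at fork node TestScore ∈ conditioning set.
  P5: blocked at fork node TestScore ∈ conditioning set.
  P6: blocked at fork node TestScore ∈ conditioning set.
{TestScore} contains no descendant of SchoolQuality and blocks every backdoor path.
No other singleton works — e.g. {ClassSize} leaves P6 open — so {TestScore} is the unique smallest valid adjustment set.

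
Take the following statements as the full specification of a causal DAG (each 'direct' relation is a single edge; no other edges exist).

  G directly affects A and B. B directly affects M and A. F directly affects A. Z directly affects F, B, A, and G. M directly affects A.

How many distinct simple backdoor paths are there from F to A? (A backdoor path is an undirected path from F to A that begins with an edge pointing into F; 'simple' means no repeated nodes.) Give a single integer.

A backdoor path from F to A is any simple undirected path whose first edge points into F (i.e. leaves F via a parent).
Parents of F: {Z}.
Enumerating:
  P1: F <- Z -> G -> B -> M -> A
  P2: F <- Z -> G -> B -> A
  P3: F <- Z -> G -> A
  P4: F <- Z -> B <- G -> A
  P5: F <- Z -> B -> M -> A
  P6: F <- Z -> B -> A
  P7: F <- Z -> A
That exhausts the simple backdoor paths. Count: 7.

7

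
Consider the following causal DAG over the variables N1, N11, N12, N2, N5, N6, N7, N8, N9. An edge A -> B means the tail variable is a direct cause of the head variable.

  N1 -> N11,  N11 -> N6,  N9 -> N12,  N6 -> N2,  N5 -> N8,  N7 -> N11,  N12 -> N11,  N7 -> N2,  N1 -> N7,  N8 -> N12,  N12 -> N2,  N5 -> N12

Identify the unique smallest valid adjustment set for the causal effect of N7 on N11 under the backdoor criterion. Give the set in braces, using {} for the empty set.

Variables eligible for adjustment (non-descendants of N7, excluding N7 and N11): {N1, N12, N5, N8, N9}.
Backdoor paths from N7 to N11:
  P1: N7 <- N1 -> N11
The empty set is not sufficient: P1 (N7 <- N1 -> N11) has no collider blocking it and no conditioned non-collider, so it is open.
Try {N1}:
  P1: blocked at fork node N1 ∈ conditioning set.
{N1} contains no descendant of N7 and blocks every backdoor path.
No other singleton works — e.g. {N5} leaves P1 open — so {N1} is the unique smallest valid adjustment set.

{N1}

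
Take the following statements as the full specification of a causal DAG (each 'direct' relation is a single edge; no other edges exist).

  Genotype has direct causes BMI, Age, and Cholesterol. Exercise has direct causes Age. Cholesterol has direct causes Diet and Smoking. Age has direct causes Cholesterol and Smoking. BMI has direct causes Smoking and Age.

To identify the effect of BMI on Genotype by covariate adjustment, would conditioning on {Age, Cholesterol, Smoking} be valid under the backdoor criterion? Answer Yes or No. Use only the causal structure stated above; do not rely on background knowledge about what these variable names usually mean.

Backdoor paths from BMI to Genotype (paths whose first edge points into BMI):
  P1: BMI <- Smoking -> Cholesterol -> Age -> Genotype
  P2: BMI <- Smoking -> Cholesterol -> Genotype
  P3: BMI <- Smoking -> Age <- Cholesterol -> Genotype
  P4: BMI <- Smoking -> Age -> Genotype
  P5: BMI <- Age <- Smoking -> Cholesterol -> Genotype
  P6: BMI <- Age <- Cholesterol -> Genotype
  P7: BMI <- Age -> Genotype
Condition 1 (no descendant of BMI in the set): holds — descendants of BMI are {Genotype}; none are in {Age, Cholesterol, Smoking}.
Condition 2 (every backdoor path blocked by {Age, Cholesterol, Smoking}):
  P1: blocked at fork node Smoking ∈ conditioning set.
  P2: blocked at fork node Smoking ∈ conditioning set.
  P3: blocked at fork node Smoking ∈ conditioning set.
  P4: blocked at fork node Smoking ∈ conditioning set.
  P5: blocked at chain node Age ∈ conditioning set.
  P6: blocked at chain node Age ∈ conditioning set.
  P7: blocked at fork node Age ∈ conditioning set.
{Age, Cholesterol, Smoking} satisfies the backdoor criterion.

Yes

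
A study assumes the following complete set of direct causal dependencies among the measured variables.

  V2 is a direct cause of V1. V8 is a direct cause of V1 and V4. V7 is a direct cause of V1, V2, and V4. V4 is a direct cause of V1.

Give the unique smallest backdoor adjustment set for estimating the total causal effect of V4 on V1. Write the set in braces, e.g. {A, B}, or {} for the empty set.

Variables eligible for adjustment (non-descendants of V4, excluding V4 and V1): {V2, V7, V8}.
Backdoor paths from V4 to V1:
  P1: V4 <- V7 -> V2 -> V1
  P2: V4 <- V7 -> V1
  P3: V4 <- V8 -> V1
The empty set is not sufficient: P1 (V4 <- V7 -> V2 -> V1) has no collider blocking it and no conditioned non-collider, so it is open.
Try {V7, V8}:
  P1: blocked at fork node V7 ∈ conditioning set.
  P2: blocked at fork node V7 ∈ conditioning set.
  P3: blocked at fork node V8 ∈ conditioning set.
{V7, V8} contains no descendant of V4 and blocks every backdoor path.
Every element of {V7, V8} is needed (dropping V7 leaves P1 open; dropping V8 leaves P3 open), so no proper subset is valid.
Among all size-2 subsets of the eligible variables, only {V7, V8} blocks every backdoor path, so it is the unique smallest valid adjustment set.

{V7, V8}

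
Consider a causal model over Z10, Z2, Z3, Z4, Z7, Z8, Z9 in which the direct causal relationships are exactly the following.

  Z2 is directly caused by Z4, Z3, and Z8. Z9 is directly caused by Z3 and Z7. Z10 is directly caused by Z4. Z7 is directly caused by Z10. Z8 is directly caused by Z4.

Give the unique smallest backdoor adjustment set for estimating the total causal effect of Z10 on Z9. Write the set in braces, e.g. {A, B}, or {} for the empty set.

{}

Variables eligible for adjustment (non-descendants of Z10, excluding Z10 and Z9): {Z2, Z3, Z4, Z8}.
Backdoor paths from Z10 to Z9:
  P1: Z10 <- Z4 -> Z8 -> Z2 <- Z3 -> Z9
  P2: Z10 <- Z4 -> Z2 <- Z3 -> Z9
Each backdoor path contains an unconditioned collider, so every path is already blocked with the empty conditioning set:
  P1: blocked at collider Z2 (neither it nor any descendant is in the conditioning set).
  P2: blocked at collider Z2 (neither it nor any descendant is in the conditioning set).
The empty set is therefore the unique smallest valid set.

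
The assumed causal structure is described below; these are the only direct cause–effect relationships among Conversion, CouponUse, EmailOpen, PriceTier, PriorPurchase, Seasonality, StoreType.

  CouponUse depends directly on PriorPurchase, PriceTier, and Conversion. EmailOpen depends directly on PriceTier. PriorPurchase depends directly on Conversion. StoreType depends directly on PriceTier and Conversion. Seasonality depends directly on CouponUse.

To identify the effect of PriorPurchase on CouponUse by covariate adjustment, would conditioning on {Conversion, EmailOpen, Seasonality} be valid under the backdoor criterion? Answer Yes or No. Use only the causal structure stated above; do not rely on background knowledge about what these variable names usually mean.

Backdoor paths from PriorPurchase to CouponUse (paths whose first edge points into PriorPurchase):
  P1: PriorPurchase <- Conversion -> CouponUse
  P2: PriorPurchase <- Conversion -> StoreType <- PriceTier -> CouponUse
Condition 1 (no descendant of PriorPurchase in the set): FAILS — Seasonality is a descendant of PriorPurchase.
Condition 2 (every backdoor path blocked by {Conversion, EmailOpen, Seasonality}):
  P1: blocked at fork node Conversion ∈ conditioning set.
  P2: blocked at fork node Conversion ∈ conditioning set.
{Conversion, EmailOpen, Seasonality} does not satisfy the backdoor criterion.

No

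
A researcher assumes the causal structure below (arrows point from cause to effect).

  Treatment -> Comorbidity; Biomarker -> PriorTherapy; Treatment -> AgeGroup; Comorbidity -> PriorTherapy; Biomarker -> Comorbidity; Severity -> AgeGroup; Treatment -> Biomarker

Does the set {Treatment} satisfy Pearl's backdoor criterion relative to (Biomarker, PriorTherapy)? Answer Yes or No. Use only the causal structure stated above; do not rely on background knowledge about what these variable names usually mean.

Yes

Backdoor paths from Biomarker to PriorTherapy (paths whose first edge points into Biomarker):
  P1: Biomarker <- Treatment -> Comorbidity -> PriorTherapy
Condition 1 (no descendant of Biomarker in the set): holds — descendants of Biomarker are {Comorbidity, PriorTherapy}; none are in {Treatment}.
Condition 2 (every backdoor path blocked by {Treatment}):
  P1: blocked at fork node Treatment ∈ conditioning set.
{Treatment} satisfies the backdoor criterion.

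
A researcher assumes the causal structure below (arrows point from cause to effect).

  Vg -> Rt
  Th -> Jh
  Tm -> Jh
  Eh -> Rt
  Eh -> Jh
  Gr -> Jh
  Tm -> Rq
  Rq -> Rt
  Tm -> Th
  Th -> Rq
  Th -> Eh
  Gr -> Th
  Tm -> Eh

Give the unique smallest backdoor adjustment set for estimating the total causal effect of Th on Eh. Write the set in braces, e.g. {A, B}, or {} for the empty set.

{Tm}

Variables eligible for adjustment (non-descendants of Th, excluding Th and Eh): {Gr, Tm, Vg}.
Backdoor paths from Th to Eh:
  P1: Th <- Gr -> Jh <- Tm -> Rq -> Rt <- Eh
  P2: Th <- Gr -> Jh <- Tm -> Eh
  P3: Th <- Gr -> Jh <- Eh
  P4: Th <- Tm -> Rq -> Rt <- Eh
  P5: Th <- Tm -> Eh
  P6: Th <- Tm -> Jh <- Eh
The empty set is not sufficient: P5 (Th <- Tm -> Eh) has no collider blocking it and no conditioned non-collider, so it is open.
Try {Tm}:
  P1: blocked at collider Jh (neither it nor any descendant is in the conditioning set).
  P2: blocked at collider Jh (neither it nor any descendant is in the conditioning set).
  P3: blocked at collider Jh (neither it nor any descendant is in the conditioning set).
  P4: blocked at fork node Tm ∈ conditioning set.
  P5: blocked at fork node Tm ∈ conditioning set.
  P6: blocked at fork node Tm ∈ conditioning set.
{Tm} contains no descendant of Th and blocks every backdoor path.
No other singleton works — e.g. {Gr} leaves P5 open — so {Tm} is the unique smallest valid adjustment set.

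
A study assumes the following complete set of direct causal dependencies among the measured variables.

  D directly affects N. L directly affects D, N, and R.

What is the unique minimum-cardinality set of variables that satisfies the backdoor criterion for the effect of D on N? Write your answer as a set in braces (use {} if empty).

{L}

Variables eligible for adjustment (non-descendants of D, excluding D and N): {L, R}.
Backdoor paths from D to N:
  P1: D <- L -> N
The empty set is not sufficient: P1 (D <- L -> N) has no collider blocking it and no conditioned non-collider, so it is open.
Try {L}:
  P1: blocked at fork node L ∈ conditioning set.
{L} contains no descendant of D and blocks every backdoor path.
No other singleton works — e.g. {R} leaves P1 open — so {L} is the unique smallest valid adjustment set.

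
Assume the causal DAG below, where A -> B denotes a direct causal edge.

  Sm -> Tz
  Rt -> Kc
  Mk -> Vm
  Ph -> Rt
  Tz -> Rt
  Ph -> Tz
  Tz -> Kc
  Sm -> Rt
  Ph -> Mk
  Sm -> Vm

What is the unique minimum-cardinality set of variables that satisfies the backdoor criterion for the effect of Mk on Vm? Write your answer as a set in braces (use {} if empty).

Variables eligible for adjustment (non-descendants of Mk, excluding Mk and Vm): {Kc, Ph, Rt, Sm, Tz}.
Backdoor paths from Mk to Vm:
  P1: Mk <- Ph -> Tz <- Sm -> Vm
  P2: Mk <- Ph -> Tz -> Rt <- Sm -> Vm
  P3: Mk <- Ph -> Tz -> Kc <- Rt <- Sm -> Vm
  P4: Mk <- Ph -> Rt <- Sm -> Vm
  P5: Mk <- Ph -> Rt <- Tz <- Sm -> Vm
  P6: Mk <- Ph -> Rt -> Kc <- Tz <- Sm -> Vm
Each backdoor path contains an unconditioned collider, so every path is already blocked with the empty conditioning set:
  P1: blocked at collider Tz (neither it nor any descendant is in the conditioning set).
  P2: blocked at collider Rt (neither it nor any descendant is in the conditioning set).
  P3: blocked at collider Kc (neither it nor any descendant is in the conditioning set).
  P4: blocked at collider Rt (neither it nor any descendant is in the conditioning set).
  P5: blocked at collider Rt (neither it nor any descendant is in the conditioning set).
  P6: blocked at collider Kc (neither it nor any descendant is in the conditioning set).
The empty set is therefore the unique smallest valid set.

{}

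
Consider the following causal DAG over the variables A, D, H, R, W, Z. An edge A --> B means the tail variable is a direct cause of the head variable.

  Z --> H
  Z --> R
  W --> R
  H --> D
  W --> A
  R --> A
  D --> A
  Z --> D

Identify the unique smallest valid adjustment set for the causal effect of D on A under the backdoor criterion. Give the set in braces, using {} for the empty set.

{Z}

Variables eligible for adjustment (non-descendants of D, excluding D and A): {H, R, W, Z}.
Backdoor paths from D to A:
  P1: D <- Z -> R <- W -> A
  P2: D <- Z -> R -> A
  P3: D <- H <- Z -> R <- W -> A
  P4: D <- H <- Z -> R -> A
The empty set is not sufficient: P2 (D <- Z -> R -> A) has no collider blocking it and no conditioned non-collider, so it is open.
Try {Z}:
  P1: blocked at fork node Z ∈ conditioning set.
  P2: blocked at fork node Z ∈ conditioning set.
  P3: blocked at fork node Z ∈ conditioning set.
  P4: blocked at fork node Z ∈ conditioning set.
{Z} contains no descendant of D and blocks every backdoor path.
No other singleton works — e.g. {W} leaves P2 open — so {Z} is the unique smallest valid adjustment set.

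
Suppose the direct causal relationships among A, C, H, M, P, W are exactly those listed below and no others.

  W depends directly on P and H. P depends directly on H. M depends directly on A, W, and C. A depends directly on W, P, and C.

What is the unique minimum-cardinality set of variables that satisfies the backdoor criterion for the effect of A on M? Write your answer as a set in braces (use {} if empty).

Variables eligible for adjustment (non-descendants of A, excluding A and M): {C, H, P, W}.
Backdoor paths from A to M:
  P1: A <- C -> M
  P2: A <- P <- H -> W -> M
  P3: A <- P -> W -> M
  P4: A <- W -> M
The empty set is not sufficient: P1 (A <- C -> M) has no collider blocking it and no conditioned non-collider, so it is open.
Try {C, W}:
  P1: blocked at fork node C ∈ conditioning set.
  P2: blocked at chain node W ∈ conditioning set.
  P3: blocked at chain node W ∈ conditioning set.
  P4: blocked at fork node W ∈ conditioning set.
{C, W} contains no descendant of A and blocks every backdoor path.
Every element of {C, W} is needed (dropping C leaves P1 open; dropping W leaves P2 open), so no proper subset is valid.
Among all size-2 subsets of the eligible variables, only {C, W} blocks every backdoor path, so it is the unique smallest valid adjustment set.

{C, W}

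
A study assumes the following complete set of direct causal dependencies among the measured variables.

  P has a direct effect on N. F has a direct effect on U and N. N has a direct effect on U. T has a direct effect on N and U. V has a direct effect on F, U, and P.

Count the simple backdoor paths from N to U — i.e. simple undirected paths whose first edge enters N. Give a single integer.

5

A backdoor path from N to U is any simple undirected path whose first edge points into N (i.e. leaves N via a parent).
Parents of N: {F, P, T}.
Enumerating:
  P1: N <- T -> U
  P2: N <- P <- V -> F -> U
  P3: N <- P <- V -> U
  P4: N <- F <- V -> U
  P5: N <- F -> U
That exhausts the simple backdoor paths. Count: 5.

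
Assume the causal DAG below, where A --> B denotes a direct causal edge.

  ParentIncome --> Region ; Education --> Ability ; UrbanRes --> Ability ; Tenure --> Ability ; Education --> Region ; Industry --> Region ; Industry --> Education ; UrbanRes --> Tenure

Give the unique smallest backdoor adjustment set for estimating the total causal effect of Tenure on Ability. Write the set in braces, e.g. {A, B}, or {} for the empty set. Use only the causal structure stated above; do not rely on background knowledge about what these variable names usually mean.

Variables eligible for adjustment (non-descendants of Tenure, excluding Tenure and Ability): {Education, Industry, ParentIncome, Region, UrbanRes}.
Backdoor paths from Tenure to Ability:
  P1: Tenure <- UrbanRes -> Ability
The empty set is not sufficient: P1 (Tenure <- UrbanRes -> Ability) has no collider blocking it and no conditioned non-collider, so it is open.
Try {UrbanRes}:
  P1: blocked at fork node UrbanRes ∈ conditioning set.
{UrbanRes} contains no descendant of Tenure and blocks every backdoor path.
No other singleton works — e.g. {Industry} leaves P1 open — so {UrbanRes} is the unique smallest valid adjustment set.

{UrbanRes}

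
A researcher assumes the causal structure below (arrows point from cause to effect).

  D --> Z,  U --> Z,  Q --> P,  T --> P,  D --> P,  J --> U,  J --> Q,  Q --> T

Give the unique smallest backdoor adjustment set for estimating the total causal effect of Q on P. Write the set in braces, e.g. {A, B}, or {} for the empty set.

{}

Variables eligible for adjustment (non-descendants of Q, excluding Q and P): {D, J, U, Z}.
Backdoor paths from Q to P:
  P1: Q <- J -> U -> Z <- D -> P
Each backdoor path contains an unconditioned collider, so every path is already blocked with the empty conditioning set:
  P1: blocked at collider Z (neither it nor any descendant is in the conditioning set).
The empty set is therefore the unique smallest valid set.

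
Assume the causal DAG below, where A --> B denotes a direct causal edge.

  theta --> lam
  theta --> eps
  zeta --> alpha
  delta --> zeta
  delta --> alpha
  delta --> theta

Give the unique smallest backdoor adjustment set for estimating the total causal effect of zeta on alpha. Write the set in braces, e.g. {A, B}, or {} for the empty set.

{delta}

Variables eligible for adjustment (non-descendants of zeta, excluding zeta and alpha): {delta, eps, lam, theta}.
Backdoor paths from zeta to alpha:
  P1: zeta <- delta -> alpha
The empty set is not sufficient: P1 (zeta <- delta -> alpha) has no collider blocking it and no conditioned non-collider, so it is open.
Try {delta}:
  P1: blocked at fork node delta ∈ conditioning set.
{delta} contains no descendant of zeta and blocks every backdoor path.
No other singleton works — e.g. {theta} leaves P1 open — so {delta} is the unique smallest valid adjustment set.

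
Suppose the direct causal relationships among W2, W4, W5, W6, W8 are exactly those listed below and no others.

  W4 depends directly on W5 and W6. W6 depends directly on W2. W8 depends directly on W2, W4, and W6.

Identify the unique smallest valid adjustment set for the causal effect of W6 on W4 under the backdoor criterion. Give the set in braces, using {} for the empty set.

Variables eligible for adjustment (non-descendants of W6, excluding W6 and W4): {W2, W5}.
Backdoor paths from W6 to W4:
  P1: W6 <- W2 -> W8 <- W4
Each backdoor path contains an unconditioned collider, so every path is already blocked with the empty conditioning set:
  P1: blocked at collider W8 (neither it nor any descendant is in the conditioning set).
The empty set is therefore the unique smallest valid set.

{}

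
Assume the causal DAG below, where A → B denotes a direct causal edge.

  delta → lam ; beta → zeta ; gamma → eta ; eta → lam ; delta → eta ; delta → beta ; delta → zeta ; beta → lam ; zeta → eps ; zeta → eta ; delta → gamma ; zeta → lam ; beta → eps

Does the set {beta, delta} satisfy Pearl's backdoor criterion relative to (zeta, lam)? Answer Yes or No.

Backdoor paths from zeta to lam (paths whose first edge points into zeta):
  P1: zeta <- delta -> beta -> lam
  P2: zeta <- delta -> gamma -> eta -> lam
  P3: zeta <- delta -> eta -> lam
  P4: zeta <- delta -> lam
  P5: zeta <- beta <- delta -> gamma -> eta -> lam
  P6: zeta <- beta <- delta -> eta -> lam
  P7: zeta <- beta <- delta -> lam
  P8: zeta <- beta -> lam
Condition 1 (no descendant of zeta in the set): holds — descendants of zeta are {eps, eta, lam}; none are in {beta, delta}.
Condition 2 (every backdoor path blocked by {beta, delta}):
  P1: blocked at fork node delta ∈ conditioning set.
  P2: blocked at fork node delta ∈ conditioning set.
  P3: blocked at fork node delta ∈ conditioning set.
  P4: blocked at fork node delta ∈ conditioning set.
  P5: blocked at chain node beta ∈ conditioning set.
  P6: blocked at chain node beta ∈ conditioning set.
  P7: blocked at chain node beta ∈ conditioning set.
  P8: blocked at fork node beta ∈ conditioning set.
{beta, delta} satisfies the backdoor criterion.

Yes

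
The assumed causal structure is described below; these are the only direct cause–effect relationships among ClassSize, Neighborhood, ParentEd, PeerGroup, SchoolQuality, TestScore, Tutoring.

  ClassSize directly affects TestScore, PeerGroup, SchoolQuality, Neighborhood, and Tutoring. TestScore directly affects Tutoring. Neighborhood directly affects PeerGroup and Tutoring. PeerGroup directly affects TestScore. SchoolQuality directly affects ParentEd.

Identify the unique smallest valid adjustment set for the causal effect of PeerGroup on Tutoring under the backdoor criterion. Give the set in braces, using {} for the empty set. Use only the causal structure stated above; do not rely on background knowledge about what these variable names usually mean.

{ClassSize, Neighborhood}

Variables eligible for adjustment (non-descendants of PeerGroup, excluding PeerGroup and Tutoring): {ClassSize, Neighborhood, ParentEd, SchoolQuality}.
Backdoor paths from PeerGroup to Tutoring:
  P1: PeerGroup <- ClassSize -> Neighborhood -> Tutoring
  P2: PeerGroup <- ClassSize -> TestScore -> Tutoring
  P3: PeerGroup <- ClassSize -> Tutoring
  P4: PeerGroup <- Neighborhood <- ClassSize -> TestScore -> Tutoring
  P5: PeerGroup <- Neighborhood <- ClassSize -> Tutoring
  P6: PeerGroup <- Neighborhood -> Tutoring
The empty set is not sufficient: P1 (PeerGroup <- ClassSize -> Neighborhood -> Tutoring) has no collider blocking it and no conditioned non-collider, so it is open.
Try {ClassSize, Neighborhood}:
  P1: blocked at fork node ClassSize ∈ conditioning set.
  P2: blocked at fork node ClassSize ∈ conditioning set.
  P3: blocked at fork node ClassSize ∈ conditioning set.
  P4: blocked at chain node Neighborhood ∈ conditioning set.
  P5: blocked at chain node Neighborhood ∈ conditioning set.
  P6: blocked at fork node Neighborhood ∈ conditioning set.
{ClassSize, Neighborhood} contains no descendant of PeerGroup and blocks every backdoor path.
Every element of {ClassSize, Neighborhood} is needed (dropping ClassSize leaves P2 open; dropping Neighborhood leaves P6 open), so no proper subset is valid.
Among all size-2 subsets of the eligible variables, only {ClassSize, Neighborhood} blocks every backdoor path, so it is the unique smallest valid adjustment set.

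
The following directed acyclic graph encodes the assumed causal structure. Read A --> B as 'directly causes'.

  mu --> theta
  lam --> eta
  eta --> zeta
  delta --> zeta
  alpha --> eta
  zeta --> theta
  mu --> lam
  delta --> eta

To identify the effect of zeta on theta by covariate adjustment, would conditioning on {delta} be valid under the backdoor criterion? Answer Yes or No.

Backdoor paths from zeta to theta (paths whose first edge points into zeta):
  P1: zeta <- delta -> eta <- lam <- mu -> theta
  P2: zeta <- eta <- lam <- mu -> theta
Condition 1 (no descendant of zeta in the set): holds — descendants of zeta are {theta}; none are in {delta}.
Condition 2 (every backdoor path blocked by {delta}):
  P1: blocked at fork node delta ∈ conditioning set.
  P2: open — no interior node is in the conditioning set.
{delta} does not satisfy the backdoor criterion.

No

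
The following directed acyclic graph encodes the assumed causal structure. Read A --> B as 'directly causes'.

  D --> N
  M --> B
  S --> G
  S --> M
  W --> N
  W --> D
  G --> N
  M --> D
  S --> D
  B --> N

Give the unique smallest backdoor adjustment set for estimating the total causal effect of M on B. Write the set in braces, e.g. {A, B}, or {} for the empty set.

{}

Variables eligible for adjustment (non-descendants of M, excluding M and B): {G, S, W}.
Backdoor paths from M to B:
  P1: M <- S -> D <- W -> N <- B
  P2: M <- S -> D -> N <- B
  P3: M <- S -> G -> N <- B
Each backdoor path contains an unconditioned collider, so every path is already blocked with the empty conditioning set:
  P1: blocked at collider D (neither it nor any descendant is in the conditioning set).
  P2: blocked at collider N (neither it nor any descendant is in the conditioning set).
  P3: blocked at collider N (neither it nor any descendant is in the conditioning set).
The empty set is therefore the unique smallest valid set.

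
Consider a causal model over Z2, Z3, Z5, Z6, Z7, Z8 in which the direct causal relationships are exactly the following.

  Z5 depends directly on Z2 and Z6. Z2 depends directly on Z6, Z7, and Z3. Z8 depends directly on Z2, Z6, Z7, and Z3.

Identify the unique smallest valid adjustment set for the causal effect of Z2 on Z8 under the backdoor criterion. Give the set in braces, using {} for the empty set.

{Z3, Z6, Z7}

Variables eligible for adjustment (non-descendants of Z2, excluding Z2 and Z8): {Z3, Z6, Z7}.
Backdoor paths from Z2 to Z8:
  P1: Z2 <- Z7 -> Z8
  P2: Z2 <- Z6 -> Z8
  P3: Z2 <- Z3 -> Z8
The empty set is not sufficient: P1 (Z2 <- Z7 -> Z8) has no collider blocking it and no conditioned non-collider, so it is open.
Try {Z3, Z6, Z7}:
  P1: blocked at fork node Z7 ∈ conditioning set.
  P2: blocked at fork node Z6 ∈ conditioning set.
  P3: blocked at fork node Z3 ∈ conditioning set.
{Z3, Z6, Z7} contains no descendant of Z2 and blocks every backdoor path.
Every element of {Z3, Z6, Z7} is needed (dropping Z3 leaves P3 open; dropping Z6 leaves P2 open; dropping Z7 leaves P1 open), so no proper subset is valid.
Among all size-3 subsets of the eligible variables, only {Z3, Z6, Z7} blocks every backdoor path, so it is the unique smallest valid adjustment set.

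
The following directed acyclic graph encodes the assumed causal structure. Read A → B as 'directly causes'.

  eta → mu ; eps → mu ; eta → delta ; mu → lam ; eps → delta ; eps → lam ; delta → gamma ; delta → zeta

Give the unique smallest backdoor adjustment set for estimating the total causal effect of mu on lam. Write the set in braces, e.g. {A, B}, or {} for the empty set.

{eps}

Variables eligible for adjustment (non-descendants of mu, excluding mu and lam): {delta, eps, eta, gamma, zeta}.
Backdoor paths from mu to lam:
  P1: mu <- eps -> lam
  P2: mu <- eta -> delta <- eps -> lam
The empty set is not sufficient: P1 (mu <- eps -> lam) has no collider blocking it and no conditioned non-collider, so it is open.
Try {eps}:
  P1: blocked at fork node eps ∈ conditioning set.
  P2: blocked at collider delta (neither it nor any descendant is in the conditioning set).
{eps} contains no descendant of mu and blocks every backdoor path.
No other singleton works — e.g. {eta} leaves P1 open — so {eps} is the unique smallest valid adjustment set.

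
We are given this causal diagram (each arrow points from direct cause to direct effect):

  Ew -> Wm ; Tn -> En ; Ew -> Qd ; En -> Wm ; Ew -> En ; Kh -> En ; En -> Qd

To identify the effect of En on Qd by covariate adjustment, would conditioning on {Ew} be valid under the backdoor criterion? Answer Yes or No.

Backdoor paths from En to Qd (paths whose first edge points into En):
  P1: En <- Ew -> Qd
Condition 1 (no descendant of En in the set): holds — descendants of En are {Qd, Wm}; none are in {Ew}.
Condition 2 (every backdoor path blocked by {Ew}):
  P1: blocked at fork node Ew ∈ conditioning set.
{Ew} satisfies the backdoor criterion.

Yes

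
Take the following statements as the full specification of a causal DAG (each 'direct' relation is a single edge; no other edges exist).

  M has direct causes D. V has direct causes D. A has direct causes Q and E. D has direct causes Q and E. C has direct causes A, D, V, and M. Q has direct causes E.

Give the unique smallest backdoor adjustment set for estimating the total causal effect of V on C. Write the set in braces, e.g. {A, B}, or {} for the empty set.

Variables eligible for adjustment (non-descendants of V, excluding V and C): {A, D, E, M, Q}.
Backdoor paths from V to C:
  P1: V <- D <- E -> Q -> A -> C
  P2: V <- D <- E -> A -> C
  P3: V <- D <- Q <- E -> A -> C
  P4: V <- D <- Q -> A -> C
  P5: V <- D -> M -> C
  P6: V <- D -> C
The empty set is not sufficient: P1 (V <- D <- E -> Q -> A -> C) has no collider blocking it and no conditioned non-collider, so it is open.
Try {D}:
  P1: blocked at chain node D ∈ conditioning set.
  P2: blocked at chain node D ∈ conditioning set.
  P3: blocked at chain node D ∈ conditioning set.
  P4: blocked at chain node D ∈ conditioning set.
  P5: blocked at fork node D ∈ conditioning set.
  P6: blocked at fork node D ∈ conditioning set.
{D} contains no descendant of V and blocks every backdoor path.
No other singleton works — e.g. {E} leaves P4 open — so {D} is the unique smallest valid adjustment set.

{D}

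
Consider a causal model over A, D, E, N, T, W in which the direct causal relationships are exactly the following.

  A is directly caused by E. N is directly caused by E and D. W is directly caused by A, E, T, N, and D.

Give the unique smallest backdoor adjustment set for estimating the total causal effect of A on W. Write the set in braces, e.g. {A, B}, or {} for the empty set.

Variables eligible for adjustment (non-descendants of A, excluding A and W): {D, E, N, T}.
Backdoor paths from A to W:
  P1: A <- E -> N <- D -> W
  P2: A <- E -> N -> W
  P3: A <- E -> W
The empty set is not sufficient: P2 (A <- E -> N -> W) has no collider blocking it and no conditioned non-collider, so it is open.
Try {E}:
  P1: blocked at fork node E ∈ conditioning set.
  P2: blocked at fork node E ∈ conditioning set.
  P3: blocked at fork node E ∈ conditioning set.
{E} contains no descendant of A and blocks every backdoor path.
No other singleton works — e.g. {D} leaves P2 open — so {E} is the unique smallest valid adjustment set.

{E}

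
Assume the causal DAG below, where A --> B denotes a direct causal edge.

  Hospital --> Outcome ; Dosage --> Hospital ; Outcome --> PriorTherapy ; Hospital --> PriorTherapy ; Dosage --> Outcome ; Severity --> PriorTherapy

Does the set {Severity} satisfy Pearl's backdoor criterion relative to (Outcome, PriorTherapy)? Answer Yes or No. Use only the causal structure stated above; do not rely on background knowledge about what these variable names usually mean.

No

Backdoor paths from Outcome to PriorTherapy (paths whose first edge points into Outcome):
  P1: Outcome <- Dosage -> Hospital -> PriorTherapy
  P2: Outcome <- Hospital -> PriorTherapy
Condition 1 (no descendant of Outcome in the set): holds — descendants of Outcome are {PriorTherapy}; none are in {Severity}.
Condition 2 (every backdoor path blocked by {Severity}):
  P1: open — no interior node is in the conditioning set.
  P2: open — no interior node is in the conditioning set.
{Severity} does not satisfy the backdoor criterion.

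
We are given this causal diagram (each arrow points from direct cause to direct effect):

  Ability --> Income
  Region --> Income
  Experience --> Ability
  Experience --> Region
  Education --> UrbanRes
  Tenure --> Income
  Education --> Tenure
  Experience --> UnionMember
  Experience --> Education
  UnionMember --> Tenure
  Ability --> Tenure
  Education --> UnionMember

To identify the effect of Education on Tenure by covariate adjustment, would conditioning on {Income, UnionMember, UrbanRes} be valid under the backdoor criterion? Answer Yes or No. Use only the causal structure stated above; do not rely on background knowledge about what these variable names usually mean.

Backdoor paths from Education to Tenure (paths whose first edge points into Education):
  P1: Education <- Experience -> UnionMember -> Tenure
  P2: Education <- Experience -> Ability -> Tenure
  P3: Education <- Experience -> Ability -> Income <- Tenure
  P4: Education <- Experience -> Region -> Income <- Ability -> Tenure
  P5: Education <- Experience -> Region -> Income <- Tenure
Condition 1 (no descendant of Education in the set): FAILS — Income, UnionMember, and UrbanRes are descendants of Education.
Condition 2 (every backdoor path blocked by {Income, UnionMember, UrbanRes}):
  P1: blocked at chain node UnionMember ∈ conditioning set.
  P2: open — no interior node is in the conditioning set.
  P3: open — collider(s) Income are conditioned on (or have a conditioned descendant) and no non-collider on the path is in the set.
  P4: open — collider(s) Income are conditioned on (or have a conditioned descendant) and no non-collider on the path is in the set.
  P5: open — collider(s) Income are conditioned on (or have a conditioned descendant) and no non-collider on the path is in the set.
{Income, UnionMember, UrbanRes} does not satisfy the backdoor criterion.

No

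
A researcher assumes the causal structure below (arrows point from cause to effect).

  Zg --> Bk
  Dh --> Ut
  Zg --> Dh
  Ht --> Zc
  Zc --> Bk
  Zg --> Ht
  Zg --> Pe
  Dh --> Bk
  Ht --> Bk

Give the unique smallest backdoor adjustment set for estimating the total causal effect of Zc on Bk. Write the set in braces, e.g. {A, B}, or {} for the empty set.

Variables eligible for adjustment (non-descendants of Zc, excluding Zc and Bk): {Dh, Ht, Pe, Ut, Zg}.
Backdoor paths from Zc to Bk:
  P1: Zc <- Ht <- Zg -> Dh -> Bk
  P2: Zc <- Ht <- Zg -> Bk
  P3: Zc <- Ht -> Bk
The empty set is not sufficient: P1 (Zc <- Ht <- Zg -> Dh -> Bk) has no collider blocking it and no conditioned non-collider, so it is open.
Try {Ht}:
  P1: blocked at chain node Ht ∈ conditioning set.
  P2: blocked at chain node Ht ∈ conditioning set.
  P3: blocked at fork node Ht ∈ conditioning set.
{Ht} contains no descendant of Zc and blocks every backdoor path.
No other singleton works — e.g. {Zg} leaves P3 open — so {Ht} is the unique smallest valid adjustment set.

{Ht}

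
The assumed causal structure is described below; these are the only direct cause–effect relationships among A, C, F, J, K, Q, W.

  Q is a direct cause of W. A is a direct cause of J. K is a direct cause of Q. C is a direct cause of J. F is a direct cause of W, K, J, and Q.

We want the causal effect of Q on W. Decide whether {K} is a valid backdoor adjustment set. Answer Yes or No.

No

Backdoor paths from Q to W (paths whose first edge points into Q):
  P1: Q <- F -> W
  P2: Q <- K <- F -> W
Condition 1 (no descendant of Q in the set): holds — descendants of Q are {W}; none are in {K}.
Condition 2 (every backdoor path blocked by {K}):
  P1: open — no interior node is in the conditioning set.
  P2: blocked at chain node K ∈ conditioning set.
{K} does not satisfy the backdoor criterion.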